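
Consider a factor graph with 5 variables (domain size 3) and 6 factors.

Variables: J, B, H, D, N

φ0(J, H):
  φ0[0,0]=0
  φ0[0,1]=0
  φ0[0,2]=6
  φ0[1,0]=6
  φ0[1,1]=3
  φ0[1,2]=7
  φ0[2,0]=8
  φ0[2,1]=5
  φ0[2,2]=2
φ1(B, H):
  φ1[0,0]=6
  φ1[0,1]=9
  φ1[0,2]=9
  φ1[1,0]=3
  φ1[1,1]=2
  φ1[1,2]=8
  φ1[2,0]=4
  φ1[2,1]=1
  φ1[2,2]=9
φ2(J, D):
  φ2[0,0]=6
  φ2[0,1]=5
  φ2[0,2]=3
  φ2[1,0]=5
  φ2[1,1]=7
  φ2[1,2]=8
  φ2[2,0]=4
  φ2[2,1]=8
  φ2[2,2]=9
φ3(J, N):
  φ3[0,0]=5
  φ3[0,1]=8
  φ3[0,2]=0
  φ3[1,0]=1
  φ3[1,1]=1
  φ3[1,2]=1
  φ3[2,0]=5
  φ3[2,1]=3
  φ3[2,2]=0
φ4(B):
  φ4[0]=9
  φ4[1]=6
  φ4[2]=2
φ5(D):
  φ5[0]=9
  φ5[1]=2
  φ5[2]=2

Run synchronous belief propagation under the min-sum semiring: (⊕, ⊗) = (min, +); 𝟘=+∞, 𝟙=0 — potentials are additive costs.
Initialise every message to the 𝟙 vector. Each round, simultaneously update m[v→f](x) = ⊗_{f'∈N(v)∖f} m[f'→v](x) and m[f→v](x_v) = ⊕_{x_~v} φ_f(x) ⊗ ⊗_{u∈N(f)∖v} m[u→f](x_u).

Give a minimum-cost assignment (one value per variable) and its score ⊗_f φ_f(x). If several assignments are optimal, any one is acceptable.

assignment: (J=0, B=2, H=1, D=2, N=2); score = 8

init: all messages = 𝟙 over 3 values
r1 m[φ0→J] = [0, 3, 2]
r1 m[φ0→H] = [0, 0, 2]
r1 m[φ1→B] = [6, 2, 1]
r1 m[φ1→H] = [3, 1, 8]
r1 m[φ2→J] = [3, 5, 4]
r1 m[φ2→D] = [4, 5, 3]
r1 m[φ3→J] = [0, 1, 0]
r1 m[φ3→N] = [1, 1, 0]
r1 m[φ4→B] = [9, 6, 2]
r1 m[φ5→D] = [9, 2, 2]
r1 m[J→φ0] = [0, 0, 0]
r1 m[J→φ2] = [0, 0, 0]
r1 m[J→φ3] = [0, 0, 0]
r1 m[B→φ1] = [0, 0, 0]
r1 m[B→φ4] = [0, 0, 0]
r1 m[H→φ0] = [0, 0, 0]
r1 m[H→φ1] = [0, 0, 0]
r1 m[D→φ2] = [0, 0, 0]
r1 m[D→φ5] = [0, 0, 0]
r1 m[N→φ3] = [0, 0, 0]
r2 m[φ0→J] = [0, 3, 2]
r2 m[φ0→H] = [0, 0, 2]
r2 m[φ1→B] = [6, 2, 1]
r2 m[φ1→H] = [3, 1, 8]
r2 m[φ2→J] = [3, 5, 4]
r2 m[φ2→D] = [4, 5, 3]
r2 m[φ3→J] = [0, 1, 0]
r2 m[φ3→N] = [1, 1, 0]
r2 m[φ4→B] = [9, 6, 2]
r2 m[φ5→D] = [9, 2, 2]
r2 m[J→φ0] = [3, 6, 4]
r2 m[J→φ2] = [0, 4, 2]
r2 m[J→φ3] = [3, 8, 6]
r2 m[B→φ1] = [9, 6, 2]
r2 m[B→φ4] = [6, 2, 1]
r2 m[H→φ0] = [3, 1, 8]
r2 m[H→φ1] = [0, 0, 2]
r2 m[D→φ2] = [9, 2, 2]
r2 m[D→φ5] = [4, 5, 3]
r2 m[N→φ3] = [0, 0, 0]
r3 m[φ0→J] = [1, 4, 6]
r3 m[φ0→H] = [3, 3, 6]
r3 m[φ1→B] = [6, 2, 1]
r3 m[φ1→H] = [6, 3, 11]
r3 m[φ2→J] = [5, 9, 10]
r3 m[φ2→D] = [6, 5, 3]
r3 m[φ3→J] = [0, 1, 0]
r3 m[φ3→N] = [8, 9, 3]
r3 m[φ4→B] = [9, 6, 2]
r3 m[φ5→D] = [9, 2, 2]
r3 m[J→φ0] = [3, 6, 4]
r3 m[J→φ2] = [0, 4, 2]
r3 m[J→φ3] = [3, 8, 6]
r3 m[B→φ1] = [9, 6, 2]
r3 m[B→φ4] = [6, 2, 1]
r3 m[H→φ0] = [3, 1, 8]
r3 m[H→φ1] = [0, 0, 2]
r3 m[D→φ2] = [9, 2, 2]
r3 m[D→φ5] = [4, 5, 3]
r3 m[N→φ3] = [0, 0, 0]
r4 m[φ0→J] = [1, 4, 6]
r4 m[φ0→H] = [3, 3, 6]
r4 m[φ1→B] = [6, 2, 1]
r4 m[φ1→H] = [6, 3, 11]
r4 m[φ2→J] = [5, 9, 10]
r4 m[φ2→D] = [6, 5, 3]
r4 m[φ3→J] = [0, 1, 0]
r4 m[φ3→N] = [8, 9, 3]
r4 m[φ4→B] = [9, 6, 2]
r4 m[φ5→D] = [9, 2, 2]
r4 m[J→φ0] = [5, 10, 10]
r4 m[J→φ2] = [1, 5, 6]
r4 m[J→φ3] = [6, 13, 16]
r4 m[B→φ1] = [9, 6, 2]
r4 m[B→φ4] = [6, 2, 1]
r4 m[H→φ0] = [6, 3, 11]
r4 m[H→φ1] = [3, 3, 6]
r4 m[D→φ2] = [9, 2, 2]
r4 m[D→φ5] = [6, 5, 3]
r4 m[N→φ3] = [0, 0, 0]
r5 m[φ0→J] = [3, 6, 8]
r5 m[φ0→H] = [5, 5, 11]
r5 m[φ1→B] = [9, 5, 4]
r5 m[φ1→H] = [6, 3, 11]
r5 m[φ2→J] = [5, 9, 10]
r5 m[φ2→D] = [7, 6, 4]
r5 m[φ3→J] = [0, 1, 0]
r5 m[φ3→N] = [11, 14, 6]
r5 m[φ4→B] = [9, 6, 2]
r5 m[φ5→D] = [9, 2, 2]
r5 m[J→φ0] = [5, 10, 10]
r5 m[J→φ2] = [1, 5, 6]
r5 m[J→φ3] = [6, 13, 16]
r5 m[B→φ1] = [9, 6, 2]
r5 m[B→φ4] = [6, 2, 1]
r5 m[H→φ0] = [6, 3, 11]
r5 m[H→φ1] = [3, 3, 6]
r5 m[D→φ2] = [9, 2, 2]
r5 m[D→φ5] = [6, 5, 3]
r5 m[N→φ3] = [0, 0, 0]
r6 m[φ0→J] = [3, 6, 8]
r6 m[φ0→H] = [5, 5, 11]
r6 m[φ1→B] = [9, 5, 4]
r6 m[φ1→H] = [6, 3, 11]
r6 m[φ2→J] = [5, 9, 10]
r6 m[φ2→D] = [7, 6, 4]
r6 m[φ3→J] = [0, 1, 0]
r6 m[φ3→N] = [11, 14, 6]
r6 m[φ4→B] = [9, 6, 2]
r6 m[φ5→D] = [9, 2, 2]
r6 m[J→φ0] = [5, 10, 10]
r6 m[J→φ2] = [3, 7, 8]
r6 m[J→φ3] = [8, 15, 18]
r6 m[B→φ1] = [9, 6, 2]
r6 m[B→φ4] = [9, 5, 4]
r6 m[H→φ0] = [6, 3, 11]
r6 m[H→φ1] = [5, 5, 11]
r6 m[D→φ2] = [9, 2, 2]
r6 m[D→φ5] = [7, 6, 4]
r6 m[N→φ3] = [0, 0, 0]
r7 m[φ0→J] = [3, 6, 8]
r7 m[φ0→H] = [5, 5, 11]
r7 m[φ1→B] = [11, 7, 6]
r7 m[φ1→H] = [6, 3, 11]
r7 m[φ2→J] = [5, 9, 10]
r7 m[φ2→D] = [9, 8, 6]
r7 m[φ3→J] = [0, 1, 0]
r7 m[φ3→N] = [13, 16, 8]
r7 m[φ4→B] = [9, 6, 2]
r7 m[φ5→D] = [9, 2, 2]
r7 m[J→φ0] = [5, 10, 10]
r7 m[J→φ2] = [3, 7, 8]
r7 m[J→φ3] = [8, 15, 18]
r7 m[B→φ1] = [9, 6, 2]
r7 m[B→φ4] = [9, 5, 4]
r7 m[H→φ0] = [6, 3, 11]
r7 m[H→φ1] = [5, 5, 11]
r7 m[D→φ2] = [9, 2, 2]
r7 m[D→φ5] = [7, 6, 4]
r7 m[N→φ3] = [0, 0, 0]
r8 m[φ0→J] = [3, 6, 8]
r8 m[φ0→H] = [5, 5, 11]
r8 m[φ1→B] = [11, 7, 6]
r8 m[φ1→H] = [6, 3, 11]
r8 m[φ2→J] = [5, 9, 10]
r8 m[φ2→D] = [9, 8, 6]
r8 m[φ3→J] = [0, 1, 0]
r8 m[φ3→N] = [13, 16, 8]
r8 m[φ4→B] = [9, 6, 2]
r8 m[φ5→D] = [9, 2, 2]
r8 m[J→φ0] = [5, 10, 10]
r8 m[J→φ2] = [3, 7, 8]
r8 m[J→φ3] = [8, 15, 18]
r8 m[B→φ1] = [9, 6, 2]
r8 m[B→φ4] = [11, 7, 6]
r8 m[H→φ0] = [6, 3, 11]
r8 m[H→φ1] = [5, 5, 11]
r8 m[D→φ2] = [9, 2, 2]
r8 m[D→φ5] = [9, 8, 6]
r8 m[N→φ3] = [0, 0, 0]
r9 m[φ0→J] = [3, 6, 8]
r9 m[φ0→H] = [5, 5, 11]
r9 m[φ1→B] = [11, 7, 6]
r9 m[φ1→H] = [6, 3, 11]
r9 m[φ2→J] = [5, 9, 10]
r9 m[φ2→D] = [9, 8, 6]
r9 m[φ3→J] = [0, 1, 0]
r9 m[φ3→N] = [13, 16, 8]
r9 m[φ4→B] = [9, 6, 2]
r9 m[φ5→D] = [9, 2, 2]
r9 m[J→φ0] = [5, 10, 10]
r9 m[J→φ2] = [3, 7, 8]
r9 m[J→φ3] = [8, 15, 18]
r9 m[B→φ1] = [9, 6, 2]
r9 m[B→φ4] = [11, 7, 6]
r9 m[H→φ0] = [6, 3, 11]
r9 m[H→φ1] = [5, 5, 11]
r9 m[D→φ2] = [9, 2, 2]
r9 m[D→φ5] = [9, 8, 6]
r9 m[N→φ3] = [0, 0, 0]
fixed point reached at round 9
traceback from J: (J=0, B=2, H=1, D=2, N=2), score=8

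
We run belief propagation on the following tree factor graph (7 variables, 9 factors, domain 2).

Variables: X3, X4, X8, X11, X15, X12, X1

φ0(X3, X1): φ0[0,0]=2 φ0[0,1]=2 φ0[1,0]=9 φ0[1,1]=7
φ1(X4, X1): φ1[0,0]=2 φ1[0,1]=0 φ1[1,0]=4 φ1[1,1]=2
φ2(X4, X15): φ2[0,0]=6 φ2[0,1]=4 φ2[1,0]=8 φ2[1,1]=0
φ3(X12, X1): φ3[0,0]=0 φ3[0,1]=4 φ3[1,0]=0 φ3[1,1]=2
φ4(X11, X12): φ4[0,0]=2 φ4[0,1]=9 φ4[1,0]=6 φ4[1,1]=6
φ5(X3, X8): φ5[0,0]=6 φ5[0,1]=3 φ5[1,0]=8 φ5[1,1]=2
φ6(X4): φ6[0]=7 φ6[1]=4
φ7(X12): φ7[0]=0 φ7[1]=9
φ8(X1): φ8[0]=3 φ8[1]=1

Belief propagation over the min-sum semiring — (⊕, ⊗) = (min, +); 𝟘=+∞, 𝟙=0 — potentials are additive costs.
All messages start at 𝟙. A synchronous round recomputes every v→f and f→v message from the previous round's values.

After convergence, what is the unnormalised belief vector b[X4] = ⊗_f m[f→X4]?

b[X4] = [23, 18]

init: all messages = 𝟙 over 2 values
r1 m[φ0→X3] = [2, 7]
r1 m[φ0→X1] = [2, 2]
r1 m[φ1→X4] = [0, 2]
r1 m[φ1→X1] = [2, 0]
r1 m[φ2→X4] = [4, 0]
r1 m[φ2→X15] = [6, 0]
r1 m[φ3→X12] = [0, 0]
r1 m[φ3→X1] = [0, 2]
r1 m[φ4→X11] = [2, 6]
r1 m[φ4→X12] = [2, 6]
r1 m[φ5→X3] = [3, 2]
r1 m[φ5→X8] = [6, 2]
r1 m[φ6→X4] = [7, 4]
r1 m[φ7→X12] = [0, 9]
r1 m[φ8→X1] = [3, 1]
r1 m[X3→φ0] = [0, 0]
r1 m[X3→φ5] = [0, 0]
r1 m[X4→φ1] = [0, 0]
r1 m[X4→φ2] = [0, 0]
r1 m[X4→φ6] = [0, 0]
r1 m[X8→φ5] = [0, 0]
r1 m[X11→φ4] = [0, 0]
r1 m[X15→φ2] = [0, 0]
r1 m[X12→φ3] = [0, 0]
r1 m[X12→φ4] = [0, 0]
r1 m[X12→φ7] = [0, 0]
r1 m[X1→φ0] = [0, 0]
r1 m[X1→φ1] = [0, 0]
r1 m[X1→φ3] = [0, 0]
r1 m[X1→φ8] = [0, 0]
r2 m[φ0→X3] = [2, 7]
r2 m[φ0→X1] = [2, 2]
r2 m[φ1→X4] = [0, 2]
r2 m[φ1→X1] = [2, 0]
r2 m[φ2→X4] = [4, 0]
r2 m[φ2→X15] = [6, 0]
r2 m[φ3→X12] = [0, 0]
r2 m[φ3→X1] = [0, 2]
r2 m[φ4→X11] = [2, 6]
r2 m[φ4→X12] = [2, 6]
r2 m[φ5→X3] = [3, 2]
r2 m[φ5→X8] = [6, 2]
r2 m[φ6→X4] = [7, 4]
r2 m[φ7→X12] = [0, 9]
r2 m[φ8→X1] = [3, 1]
r2 m[X3→φ0] = [3, 2]
r2 m[X3→φ5] = [2, 7]
r2 m[X4→φ1] = [11, 4]
r2 m[X4→φ2] = [7, 6]
r2 m[X4→φ6] = [4, 2]
r2 m[X8→φ5] = [0, 0]
r2 m[X11→φ4] = [0, 0]
r2 m[X15→φ2] = [0, 0]
r2 m[X12→φ3] = [2, 15]
r2 m[X12→φ4] = [0, 9]
r2 m[X12→φ7] = [2, 6]
r2 m[X1→φ0] = [5, 3]
r2 m[X1→φ1] = [5, 5]
r2 m[X1→φ3] = [7, 3]
r2 m[X1→φ8] = [4, 4]
r3 m[φ0→X3] = [5, 10]
r3 m[φ0→X1] = [5, 5]
r3 m[φ1→X4] = [5, 7]
r3 m[φ1→X1] = [8, 6]
r3 m[φ2→X4] = [4, 0]
r3 m[φ2→X15] = [13, 6]
r3 m[φ3→X12] = [7, 5]
r3 m[φ3→X1] = [2, 6]
r3 m[φ4→X11] = [2, 6]
r3 m[φ4→X12] = [2, 6]
r3 m[φ5→X3] = [3, 2]
r3 m[φ5→X8] = [8, 5]
r3 m[φ6→X4] = [7, 4]
r3 m[φ7→X12] = [0, 9]
r3 m[φ8→X1] = [3, 1]
r3 m[X3→φ0] = [3, 2]
r3 m[X3→φ5] = [2, 7]
r3 m[X4→φ1] = [11, 4]
r3 m[X4→φ2] = [7, 6]
r3 m[X4→φ6] = [4, 2]
r3 m[X8→φ5] = [0, 0]
r3 m[X11→φ4] = [0, 0]
r3 m[X15→φ2] = [0, 0]
r3 m[X12→φ3] = [2, 15]
r3 m[X12→φ4] = [0, 9]
r3 m[X12→φ7] = [2, 6]
r3 m[X1→φ0] = [5, 3]
r3 m[X1→φ1] = [5, 5]
r3 m[X1→φ3] = [7, 3]
r3 m[X1→φ8] = [4, 4]
r4 m[φ0→X3] = [5, 10]
r4 m[φ0→X1] = [5, 5]
r4 m[φ1→X4] = [5, 7]
r4 m[φ1→X1] = [8, 6]
r4 m[φ2→X4] = [4, 0]
r4 m[φ2→X15] = [13, 6]
r4 m[φ3→X12] = [7, 5]
r4 m[φ3→X1] = [2, 6]
r4 m[φ4→X11] = [2, 6]
r4 m[φ4→X12] = [2, 6]
r4 m[φ5→X3] = [3, 2]
r4 m[φ5→X8] = [8, 5]
r4 m[φ6→X4] = [7, 4]
r4 m[φ7→X12] = [0, 9]
r4 m[φ8→X1] = [3, 1]
r4 m[X3→φ0] = [3, 2]
r4 m[X3→φ5] = [5, 10]
r4 m[X4→φ1] = [11, 4]
r4 m[X4→φ2] = [12, 11]
r4 m[X4→φ6] = [9, 7]
r4 m[X8→φ5] = [0, 0]
r4 m[X11→φ4] = [0, 0]
r4 m[X15→φ2] = [0, 0]
r4 m[X12→φ3] = [2, 15]
r4 m[X12→φ4] = [7, 14]
r4 m[X12→φ7] = [9, 11]
r4 m[X1→φ0] = [13, 13]
r4 m[X1→φ1] = [10, 12]
r4 m[X1→φ3] = [16, 12]
r4 m[X1→φ8] = [15, 17]
r5 m[φ0→X3] = [15, 20]
r5 m[φ0→X1] = [5, 5]
r5 m[φ1→X4] = [12, 14]
r5 m[φ1→X1] = [8, 6]
r5 m[φ2→X4] = [4, 0]
r5 m[φ2→X15] = [18, 11]
r5 m[φ3→X12] = [16, 14]
r5 m[φ3→X1] = [2, 6]
r5 m[φ4→X11] = [9, 13]
r5 m[φ4→X12] = [2, 6]
r5 m[φ5→X3] = [3, 2]
r5 m[φ5→X8] = [11, 8]
r5 m[φ6→X4] = [7, 4]
r5 m[φ7→X12] = [0, 9]
r5 m[φ8→X1] = [3, 1]
r5 m[X3→φ0] = [3, 2]
r5 m[X3→φ5] = [5, 10]
r5 m[X4→φ1] = [11, 4]
r5 m[X4→φ2] = [12, 11]
r5 m[X4→φ6] = [9, 7]
r5 m[X8→φ5] = [0, 0]
r5 m[X11→φ4] = [0, 0]
r5 m[X15→φ2] = [0, 0]
r5 m[X12→φ3] = [2, 15]
r5 m[X12→φ4] = [7, 14]
r5 m[X12→φ7] = [9, 11]
r5 m[X1→φ0] = [13, 13]
r5 m[X1→φ1] = [10, 12]
r5 m[X1→φ3] = [16, 12]
r5 m[X1→φ8] = [15, 17]
r6 m[φ0→X3] = [15, 20]
r6 m[φ0→X1] = [5, 5]
r6 m[φ1→X4] = [12, 14]
r6 m[φ1→X1] = [8, 6]
r6 m[φ2→X4] = [4, 0]
r6 m[φ2→X15] = [18, 11]
r6 m[φ3→X12] = [16, 14]
r6 m[φ3→X1] = [2, 6]
r6 m[φ4→X11] = [9, 13]
r6 m[φ4→X12] = [2, 6]
r6 m[φ5→X3] = [3, 2]
r6 m[φ5→X8] = [11, 8]
r6 m[φ6→X4] = [7, 4]
r6 m[φ7→X12] = [0, 9]
r6 m[φ8→X1] = [3, 1]
r6 m[X3→φ0] = [3, 2]
r6 m[X3→φ5] = [15, 20]
r6 m[X4→φ1] = [11, 4]
r6 m[X4→φ2] = [19, 18]
r6 m[X4→φ6] = [16, 14]
r6 m[X8→φ5] = [0, 0]
r6 m[X11→φ4] = [0, 0]
r6 m[X15→φ2] = [0, 0]
r6 m[X12→φ3] = [2, 15]
r6 m[X12→φ4] = [16, 23]
r6 m[X12→φ7] = [18, 20]
r6 m[X1→φ0] = [13, 13]
r6 m[X1→φ1] = [10, 12]
r6 m[X1→φ3] = [16, 12]
r6 m[X1→φ8] = [15, 17]
r7 m[φ0→X3] = [15, 20]
r7 m[φ0→X1] = [5, 5]
r7 m[φ1→X4] = [12, 14]
r7 m[φ1→X1] = [8, 6]
r7 m[φ2→X4] = [4, 0]
r7 m[φ2→X15] = [25, 18]
r7 m[φ3→X12] = [16, 14]
r7 m[φ3→X1] = [2, 6]
r7 m[φ4→X11] = [18, 22]
r7 m[φ4→X12] = [2, 6]
r7 m[φ5→X3] = [3, 2]
r7 m[φ5→X8] = [21, 18]
r7 m[φ6→X4] = [7, 4]
r7 m[φ7→X12] = [0, 9]
r7 m[φ8→X1] = [3, 1]
r7 m[X3→φ0] = [3, 2]
r7 m[X3→φ5] = [15, 20]
r7 m[X4→φ1] = [11, 4]
r7 m[X4→φ2] = [19, 18]
r7 m[X4→φ6] = [16, 14]
r7 m[X8→φ5] = [0, 0]
r7 m[X11→φ4] = [0, 0]
r7 m[X15→φ2] = [0, 0]
r7 m[X12→φ3] = [2, 15]
r7 m[X12→φ4] = [16, 23]
r7 m[X12→φ7] = [18, 20]
r7 m[X1→φ0] = [13, 13]
r7 m[X1→φ1] = [10, 12]
r7 m[X1→φ3] = [16, 12]
r7 m[X1→φ8] = [15, 17]
r8 m[φ0→X3] = [15, 20]
r8 m[φ0→X1] = [5, 5]
r8 m[φ1→X4] = [12, 14]
r8 m[φ1→X1] = [8, 6]
r8 m[φ2→X4] = [4, 0]
r8 m[φ2→X15] = [25, 18]
r8 m[φ3→X12] = [16, 14]
r8 m[φ3→X1] = [2, 6]
r8 m[φ4→X11] = [18, 22]
r8 m[φ4→X12] = [2, 6]
r8 m[φ5→X3] = [3, 2]
r8 m[φ5→X8] = [21, 18]
r8 m[φ6→X4] = [7, 4]
r8 m[φ7→X12] = [0, 9]
r8 m[φ8→X1] = [3, 1]
r8 m[X3→φ0] = [3, 2]
r8 m[X3→φ5] = [15, 20]
r8 m[X4→φ1] = [11, 4]
r8 m[X4→φ2] = [19, 18]
r8 m[X4→φ6] = [16, 14]
r8 m[X8→φ5] = [0, 0]
r8 m[X11→φ4] = [0, 0]
r8 m[X15→φ2] = [0, 0]
r8 m[X12→φ3] = [2, 15]
r8 m[X12→φ4] = [16, 23]
r8 m[X12→φ7] = [18, 20]
r8 m[X1→φ0] = [13, 13]
r8 m[X1→φ1] = [10, 12]
r8 m[X1→φ3] = [16, 12]
r8 m[X1→φ8] = [15, 17]
fixed point reached at round 8
b[X4] = ⊗ incoming = [23, 18]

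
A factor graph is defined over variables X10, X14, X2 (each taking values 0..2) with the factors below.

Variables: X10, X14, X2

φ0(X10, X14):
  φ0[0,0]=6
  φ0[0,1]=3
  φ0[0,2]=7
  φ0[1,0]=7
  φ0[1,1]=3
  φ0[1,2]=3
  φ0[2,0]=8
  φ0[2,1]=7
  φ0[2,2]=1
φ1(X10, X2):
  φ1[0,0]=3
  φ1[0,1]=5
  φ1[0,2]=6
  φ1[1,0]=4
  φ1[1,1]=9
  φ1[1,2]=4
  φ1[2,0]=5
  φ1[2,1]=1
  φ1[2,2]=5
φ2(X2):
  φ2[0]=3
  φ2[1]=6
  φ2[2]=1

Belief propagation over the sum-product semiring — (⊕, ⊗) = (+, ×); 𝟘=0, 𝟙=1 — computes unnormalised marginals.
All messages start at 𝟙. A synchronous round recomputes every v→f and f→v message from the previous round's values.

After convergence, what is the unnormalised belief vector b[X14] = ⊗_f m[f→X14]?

b[X14] = [968, 527, 551]

init: all messages = 𝟙 over 3 values
r1 m[φ0→X10] = [16, 13, 16]
r1 m[φ0→X14] = [21, 13, 11]
r1 m[φ1→X10] = [14, 17, 11]
r1 m[φ1→X2] = [12, 15, 15]
r1 m[φ2→X2] = [3, 6, 1]
r1 m[X10→φ0] = [1, 1, 1]
r1 m[X10→φ1] = [1, 1, 1]
r1 m[X14→φ0] = [1, 1, 1]
r1 m[X2→φ1] = [1, 1, 1]
r1 m[X2→φ2] = [1, 1, 1]
r2 m[φ0→X10] = [16, 13, 16]
r2 m[φ0→X14] = [21, 13, 11]
r2 m[φ1→X10] = [14, 17, 11]
r2 m[φ1→X2] = [12, 15, 15]
r2 m[φ2→X2] = [3, 6, 1]
r2 m[X10→φ0] = [14, 17, 11]
r2 m[X10→φ1] = [16, 13, 16]
r2 m[X14→φ0] = [1, 1, 1]
r2 m[X2→φ1] = [3, 6, 1]
r2 m[X2→φ2] = [12, 15, 15]
r3 m[φ0→X10] = [16, 13, 16]
r3 m[φ0→X14] = [291, 170, 160]
r3 m[φ1→X10] = [45, 70, 26]
r3 m[φ1→X2] = [180, 213, 228]
r3 m[φ2→X2] = [3, 6, 1]
r3 m[X10→φ0] = [14, 17, 11]
r3 m[X10→φ1] = [16, 13, 16]
r3 m[X14→φ0] = [1, 1, 1]
r3 m[X2→φ1] = [3, 6, 1]
r3 m[X2→φ2] = [12, 15, 15]
r4 m[φ0→X10] = [16, 13, 16]
r4 m[φ0→X14] = [291, 170, 160]
r4 m[φ1→X10] = [45, 70, 26]
r4 m[φ1→X2] = [180, 213, 228]
r4 m[φ2→X2] = [3, 6, 1]
r4 m[X10→φ0] = [45, 70, 26]
r4 m[X10→φ1] = [16, 13, 16]
r4 m[X14→φ0] = [1, 1, 1]
r4 m[X2→φ1] = [3, 6, 1]
r4 m[X2→φ2] = [180, 213, 228]
r5 m[φ0→X10] = [16, 13, 16]
r5 m[φ0→X14] = [968, 527, 551]
r5 m[φ1→X10] = [45, 70, 26]
r5 m[φ1→X2] = [180, 213, 228]
r5 m[φ2→X2] = [3, 6, 1]
r5 m[X10→φ0] = [45, 70, 26]
r5 m[X10→φ1] = [16, 13, 16]
r5 m[X14→φ0] = [1, 1, 1]
r5 m[X2→φ1] = [3, 6, 1]
r5 m[X2→φ2] = [180, 213, 228]
r6 m[φ0→X10] = [16, 13, 16]
r6 m[φ0→X14] = [968, 527, 551]
r6 m[φ1→X10] = [45, 70, 26]
r6 m[φ1→X2] = [180, 213, 228]
r6 m[φ2→X2] = [3, 6, 1]
r6 m[X10→φ0] = [45, 70, 26]
r6 m[X10→φ1] = [16, 13, 16]
r6 m[X14→φ0] = [1, 1, 1]
r6 m[X2→φ1] = [3, 6, 1]
r6 m[X2→φ2] = [180, 213, 228]
fixed point reached at round 6
b[X14] = ⊗ incoming = [968, 527, 551]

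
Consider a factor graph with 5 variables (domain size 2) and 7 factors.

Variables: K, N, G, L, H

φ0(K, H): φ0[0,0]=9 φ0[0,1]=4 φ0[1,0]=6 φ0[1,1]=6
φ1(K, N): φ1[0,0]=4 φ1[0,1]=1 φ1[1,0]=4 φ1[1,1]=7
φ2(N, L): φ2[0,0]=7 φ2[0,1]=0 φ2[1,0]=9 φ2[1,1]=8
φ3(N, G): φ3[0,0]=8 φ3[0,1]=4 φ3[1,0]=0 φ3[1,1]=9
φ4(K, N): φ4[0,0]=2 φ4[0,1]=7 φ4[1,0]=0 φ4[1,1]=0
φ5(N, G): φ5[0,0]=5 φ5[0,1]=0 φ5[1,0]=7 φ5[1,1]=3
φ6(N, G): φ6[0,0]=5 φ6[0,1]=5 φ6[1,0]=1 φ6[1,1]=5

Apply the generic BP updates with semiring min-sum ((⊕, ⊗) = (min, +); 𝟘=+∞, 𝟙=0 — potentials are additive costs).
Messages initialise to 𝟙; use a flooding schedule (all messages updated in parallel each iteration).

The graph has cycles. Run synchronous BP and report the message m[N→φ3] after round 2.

message @ round 2 = [9, 13]

init: all messages = 𝟙 over 2 values
r1 m[φ0→K] = [4, 6]
r1 m[φ0→H] = [6, 4]
r1 m[φ1→K] = [1, 4]
r1 m[φ1→N] = [4, 1]
r1 m[φ2→N] = [0, 8]
r1 m[φ2→L] = [7, 0]
r1 m[φ3→N] = [4, 0]
r1 m[φ3→G] = [0, 4]
r1 m[φ4→K] = [2, 0]
r1 m[φ4→N] = [0, 0]
r1 m[φ5→N] = [0, 3]
r1 m[φ5→G] = [5, 0]
r1 m[φ6→N] = [5, 1]
r1 m[φ6→G] = [1, 5]
r1 m[K→φ0] = [0, 0]
r1 m[K→φ1] = [0, 0]
r1 m[K→φ4] = [0, 0]
r1 m[N→φ1] = [0, 0]
r1 m[N→φ2] = [0, 0]
r1 m[N→φ3] = [0, 0]
r1 m[N→φ4] = [0, 0]
r1 m[N→φ5] = [0, 0]
r1 m[N→φ6] = [0, 0]
r1 m[G→φ3] = [0, 0]
r1 m[G→φ5] = [0, 0]
r1 m[G→φ6] = [0, 0]
r1 m[L→φ2] = [0, 0]
r1 m[H→φ0] = [0, 0]
r2 m[φ0→K] = [4, 6]
r2 m[φ0→H] = [6, 4]
r2 m[φ1→K] = [1, 4]
r2 m[φ1→N] = [4, 1]
r2 m[φ2→N] = [0, 8]
r2 m[φ2→L] = [7, 0]
r2 m[φ3→N] = [4, 0]
r2 m[φ3→G] = [0, 4]
r2 m[φ4→K] = [2, 0]
r2 m[φ4→N] = [0, 0]
r2 m[φ5→N] = [0, 3]
r2 m[φ5→G] = [5, 0]
r2 m[φ6→N] = [5, 1]
r2 m[φ6→G] = [1, 5]
r2 m[K→φ0] = [3, 4]
r2 m[K→φ1] = [6, 6]
r2 m[K→φ4] = [5, 10]
r2 m[N→φ1] = [9, 12]
r2 m[N→φ2] = [13, 5]
r2 m[N→φ3] = [9, 13]
r2 m[N→φ4] = [13, 13]
r2 m[N→φ5] = [13, 10]
r2 m[N→φ6] = [8, 12]
r2 m[G→φ3] = [6, 5]
r2 m[G→φ5] = [1, 9]
r2 m[G→φ6] = [5, 4]
r2 m[L→φ2] = [0, 0]
r2 m[H→φ0] = [0, 0]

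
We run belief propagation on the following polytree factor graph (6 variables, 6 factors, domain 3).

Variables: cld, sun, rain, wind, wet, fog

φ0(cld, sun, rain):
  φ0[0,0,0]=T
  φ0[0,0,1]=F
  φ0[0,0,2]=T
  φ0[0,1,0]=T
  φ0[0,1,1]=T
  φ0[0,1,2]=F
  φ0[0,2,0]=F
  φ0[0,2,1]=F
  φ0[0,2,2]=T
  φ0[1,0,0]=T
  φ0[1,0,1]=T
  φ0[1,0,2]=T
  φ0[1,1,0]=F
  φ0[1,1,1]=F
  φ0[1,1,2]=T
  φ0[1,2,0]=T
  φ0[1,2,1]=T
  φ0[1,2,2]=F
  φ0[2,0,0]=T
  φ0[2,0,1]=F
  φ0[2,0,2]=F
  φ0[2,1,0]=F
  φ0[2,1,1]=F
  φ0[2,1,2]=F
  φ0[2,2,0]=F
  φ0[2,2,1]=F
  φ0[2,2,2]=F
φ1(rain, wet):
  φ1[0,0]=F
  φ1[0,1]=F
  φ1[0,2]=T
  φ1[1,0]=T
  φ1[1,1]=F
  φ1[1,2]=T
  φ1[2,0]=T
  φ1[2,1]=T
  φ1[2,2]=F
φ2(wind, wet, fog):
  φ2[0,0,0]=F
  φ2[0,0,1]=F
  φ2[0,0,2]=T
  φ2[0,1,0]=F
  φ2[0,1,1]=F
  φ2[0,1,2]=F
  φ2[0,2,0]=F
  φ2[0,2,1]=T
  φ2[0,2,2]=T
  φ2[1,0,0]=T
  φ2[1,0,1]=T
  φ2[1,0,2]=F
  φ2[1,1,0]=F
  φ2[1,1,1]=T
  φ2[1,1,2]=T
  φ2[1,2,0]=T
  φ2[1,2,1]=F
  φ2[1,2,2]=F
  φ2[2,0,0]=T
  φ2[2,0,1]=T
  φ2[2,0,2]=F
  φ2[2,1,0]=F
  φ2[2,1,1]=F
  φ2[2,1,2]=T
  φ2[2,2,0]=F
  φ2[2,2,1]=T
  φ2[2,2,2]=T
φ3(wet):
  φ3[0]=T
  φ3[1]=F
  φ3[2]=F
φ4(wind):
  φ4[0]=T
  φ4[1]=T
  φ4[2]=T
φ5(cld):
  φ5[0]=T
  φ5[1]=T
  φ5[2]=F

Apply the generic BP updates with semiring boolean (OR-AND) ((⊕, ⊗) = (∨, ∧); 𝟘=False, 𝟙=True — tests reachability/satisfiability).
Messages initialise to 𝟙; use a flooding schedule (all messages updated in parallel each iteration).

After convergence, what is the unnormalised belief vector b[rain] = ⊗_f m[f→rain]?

init: all messages = 𝟙 over 3 values
r1 m[φ0→cld] = [T, T, T]
r1 m[φ0→sun] = [T, T, T]
r1 m[φ0→rain] = [T, T, T]
r1 m[φ1→rain] = [T, T, T]
r1 m[φ1→wet] = [T, T, T]
r1 m[φ2→wind] = [T, T, T]
r1 m[φ2→wet] = [T, T, T]
r1 m[φ2→fog] = [T, T, T]
r1 m[φ3→wet] = [T, F, F]
r1 m[φ4→wind] = [T, T, T]
r1 m[φ5→cld] = [T, T, F]
r1 m[cld→φ0] = [T, T, T]
r1 m[cld→φ5] = [T, T, T]
r1 m[sun→φ0] = [T, T, T]
r1 m[rain→φ0] = [T, T, T]
r1 m[rain→φ1] = [T, T, T]
r1 m[wind→φ2] = [T, T, T]
r1 m[wind→φ4] = [T, T, T]
r1 m[wet→φ1] = [T, T, T]
r1 m[wet→φ2] = [T, T, T]
r1 m[wet→φ3] = [T, T, T]
r1 m[fog→φ2] = [T, T, T]
r2 m[φ0→cld] = [T, T, T]
r2 m[φ0→sun] = [T, T, T]
r2 m[φ0→rain] = [T, T, T]
r2 m[φ1→rain] = [T, T, T]
r2 m[φ1→wet] = [T, T, T]
r2 m[φ2→wind] = [T, T, T]
r2 m[φ2→wet] = [T, T, T]
r2 m[φ2→fog] = [T, T, T]
r2 m[φ3→wet] = [T, F, F]
r2 m[φ4→wind] = [T, T, T]
r2 m[φ5→cld] = [T, T, F]
r2 m[cld→φ0] = [T, T, F]
r2 m[cld→φ5] = [T, T, T]
r2 m[sun→φ0] = [T, T, T]
r2 m[rain→φ0] = [T, T, T]
r2 m[rain→φ1] = [T, T, T]
r2 m[wind→φ2] = [T, T, T]
r2 m[wind→φ4] = [T, T, T]
r2 m[wet→φ1] = [T, F, F]
r2 m[wet→φ2] = [T, F, F]
r2 m[wet→φ3] = [T, T, T]
r2 m[fog→φ2] = [T, T, T]
r3 m[φ0→cld] = [T, T, T]
r3 m[φ0→sun] = [T, T, T]
r3 m[φ0→rain] = [T, T, T]
r3 m[φ1→rain] = [F, T, T]
r3 m[φ1→wet] = [T, T, T]
r3 m[φ2→wind] = [T, T, T]
r3 m[φ2→wet] = [T, T, T]
r3 m[φ2→fog] = [T, T, T]
r3 m[φ3→wet] = [T, F, F]
r3 m[φ4→wind] = [T, T, T]
r3 m[φ5→cld] = [T, T, F]
r3 m[cld→φ0] = [T, T, F]
r3 m[cld→φ5] = [T, T, T]
r3 m[sun→φ0] = [T, T, T]
r3 m[rain→φ0] = [T, T, T]
r3 m[rain→φ1] = [T, T, T]
r3 m[wind→φ2] = [T, T, T]
r3 m[wind→φ4] = [T, T, T]
r3 m[wet→φ1] = [T, F, F]
r3 m[wet→φ2] = [T, F, F]
r3 m[wet→φ3] = [T, T, T]
r3 m[fog→φ2] = [T, T, T]
r4 m[φ0→cld] = [T, T, T]
r4 m[φ0→sun] = [T, T, T]
r4 m[φ0→rain] = [T, T, T]
r4 m[φ1→rain] = [F, T, T]
r4 m[φ1→wet] = [T, T, T]
r4 m[φ2→wind] = [T, T, T]
r4 m[φ2→wet] = [T, T, T]
r4 m[φ2→fog] = [T, T, T]
r4 m[φ3→wet] = [T, F, F]
r4 m[φ4→wind] = [T, T, T]
r4 m[φ5→cld] = [T, T, F]
r4 m[cld→φ0] = [T, T, F]
r4 m[cld→φ5] = [T, T, T]
r4 m[sun→φ0] = [T, T, T]
r4 m[rain→φ0] = [F, T, T]
r4 m[rain→φ1] = [T, T, T]
r4 m[wind→φ2] = [T, T, T]
r4 m[wind→φ4] = [T, T, T]
r4 m[wet→φ1] = [T, F, F]
r4 m[wet→φ2] = [T, F, F]
r4 m[wet→φ3] = [T, T, T]
r4 m[fog→φ2] = [T, T, T]
r5 m[φ0→cld] = [T, T, F]
r5 m[φ0→sun] = [T, T, T]
r5 m[φ0→rain] = [T, T, T]
r5 m[φ1→rain] = [F, T, T]
r5 m[φ1→wet] = [T, T, T]
r5 m[φ2→wind] = [T, T, T]
r5 m[φ2→wet] = [T, T, T]
r5 m[φ2→fog] = [T, T, T]
r5 m[φ3→wet] = [T, F, F]
r5 m[φ4→wind] = [T, T, T]
r5 m[φ5→cld] = [T, T, F]
r5 m[cld→φ0] = [T, T, F]
r5 m[cld→φ5] = [T, T, T]
r5 m[sun→φ0] = [T, T, T]
r5 m[rain→φ0] = [F, T, T]
r5 m[rain→φ1] = [T, T, T]
r5 m[wind→φ2] = [T, T, T]
r5 m[wind→φ4] = [T, T, T]
r5 m[wet→φ1] = [T, F, F]
r5 m[wet→φ2] = [T, F, F]
r5 m[wet→φ3] = [T, T, T]
r5 m[fog→φ2] = [T, T, T]
r6 m[φ0→cld] = [T, T, F]
r6 m[φ0→sun] = [T, T, T]
r6 m[φ0→rain] = [T, T, T]
r6 m[φ1→rain] = [F, T, T]
r6 m[φ1→wet] = [T, T, T]
r6 m[φ2→wind] = [T, T, T]
r6 m[φ2→wet] = [T, T, T]
r6 m[φ2→fog] = [T, T, T]
r6 m[φ3→wet] = [T, F, F]
r6 m[φ4→wind] = [T, T, T]
r6 m[φ5→cld] = [T, T, F]
r6 m[cld→φ0] = [T, T, F]
r6 m[cld→φ5] = [T, T, F]
r6 m[sun→φ0] = [T, T, T]
r6 m[rain→φ0] = [F, T, T]
r6 m[rain→φ1] = [T, T, T]
r6 m[wind→φ2] = [T, T, T]
r6 m[wind→φ4] = [T, T, T]
r6 m[wet→φ1] = [T, F, F]
r6 m[wet→φ2] = [T, F, F]
r6 m[wet→φ3] = [T, T, T]
r6 m[fog→φ2] = [T, T, T]
r7 m[φ0→cld] = [T, T, F]
r7 m[φ0→sun] = [T, T, T]
r7 m[φ0→rain] = [T, T, T]
r7 m[φ1→rain] = [F, T, T]
r7 m[φ1→wet] = [T, T, T]
r7 m[φ2→wind] = [T, T, T]
r7 m[φ2→wet] = [T, T, T]
r7 m[φ2→fog] = [T, T, T]
r7 m[φ3→wet] = [T, F, F]
r7 m[φ4→wind] = [T, T, T]
r7 m[φ5→cld] = [T, T, F]
r7 m[cld→φ0] = [T, T, F]
r7 m[cld→φ5] = [T, T, F]
r7 m[sun→φ0] = [T, T, T]
r7 m[rain→φ0] = [F, T, T]
r7 m[rain→φ1] = [T, T, T]
r7 m[wind→φ2] = [T, T, T]
r7 m[wind→φ4] = [T, T, T]
r7 m[wet→φ1] = [T, F, F]
r7 m[wet→φ2] = [T, F, F]
r7 m[wet→φ3] = [T, T, T]
r7 m[fog→φ2] = [T, T, T]
fixed point reached at round 7
b[rain] = ⊗ incoming = [F, T, T]

b[rain] = [F, T, T]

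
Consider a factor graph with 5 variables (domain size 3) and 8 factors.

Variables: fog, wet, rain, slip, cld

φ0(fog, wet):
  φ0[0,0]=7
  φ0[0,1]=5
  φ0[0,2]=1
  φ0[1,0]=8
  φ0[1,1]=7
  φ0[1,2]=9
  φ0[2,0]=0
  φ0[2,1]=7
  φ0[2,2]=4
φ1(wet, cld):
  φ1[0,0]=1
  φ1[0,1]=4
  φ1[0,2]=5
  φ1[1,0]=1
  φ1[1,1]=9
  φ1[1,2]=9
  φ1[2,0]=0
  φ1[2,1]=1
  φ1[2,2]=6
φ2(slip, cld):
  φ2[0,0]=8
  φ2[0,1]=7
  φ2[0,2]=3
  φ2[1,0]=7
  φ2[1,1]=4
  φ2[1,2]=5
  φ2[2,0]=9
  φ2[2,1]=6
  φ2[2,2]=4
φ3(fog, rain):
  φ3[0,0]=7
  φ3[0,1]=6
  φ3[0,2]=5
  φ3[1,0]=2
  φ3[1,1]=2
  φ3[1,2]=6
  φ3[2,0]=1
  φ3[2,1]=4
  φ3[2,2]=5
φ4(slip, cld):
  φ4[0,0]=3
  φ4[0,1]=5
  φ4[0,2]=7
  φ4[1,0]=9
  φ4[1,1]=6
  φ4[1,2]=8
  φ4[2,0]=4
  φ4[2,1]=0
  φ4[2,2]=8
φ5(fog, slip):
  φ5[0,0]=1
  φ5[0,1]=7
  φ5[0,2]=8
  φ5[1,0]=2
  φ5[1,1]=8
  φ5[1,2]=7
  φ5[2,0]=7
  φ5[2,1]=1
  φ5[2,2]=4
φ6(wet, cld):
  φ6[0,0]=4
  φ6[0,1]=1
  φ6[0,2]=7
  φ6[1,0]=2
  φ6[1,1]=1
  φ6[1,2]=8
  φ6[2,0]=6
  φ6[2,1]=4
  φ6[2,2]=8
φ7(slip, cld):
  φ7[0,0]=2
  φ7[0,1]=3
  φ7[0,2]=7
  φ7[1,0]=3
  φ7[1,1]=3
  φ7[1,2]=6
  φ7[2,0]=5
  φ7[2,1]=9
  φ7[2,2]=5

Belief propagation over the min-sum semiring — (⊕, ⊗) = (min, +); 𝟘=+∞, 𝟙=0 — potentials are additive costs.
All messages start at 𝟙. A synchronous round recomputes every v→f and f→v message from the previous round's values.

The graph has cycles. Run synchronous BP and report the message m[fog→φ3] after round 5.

message @ round 5 = [14, 19, 15]

init: all messages = 𝟙 over 3 values
r1 m[φ0→fog] = [1, 7, 0]
r1 m[φ0→wet] = [0, 5, 1]
r1 m[φ1→wet] = [1, 1, 0]
r1 m[φ1→cld] = [0, 1, 5]
r1 m[φ2→slip] = [3, 4, 4]
r1 m[φ2→cld] = [7, 4, 3]
r1 m[φ3→fog] = [5, 2, 1]
r1 m[φ3→rain] = [1, 2, 5]
r1 m[φ4→slip] = [3, 6, 0]
r1 m[φ4→cld] = [3, 0, 7]
r1 m[φ5→fog] = [1, 2, 1]
r1 m[φ5→slip] = [1, 1, 4]
r1 m[φ6→wet] = [1, 1, 4]
r1 m[φ6→cld] = [2, 1, 7]
r1 m[φ7→slip] = [2, 3, 5]
r1 m[φ7→cld] = [2, 3, 5]
r1 m[fog→φ0] = [0, 0, 0]
r1 m[fog→φ3] = [0, 0, 0]
r1 m[fog→φ5] = [0, 0, 0]
r1 m[wet→φ0] = [0, 0, 0]
r1 m[wet→φ1] = [0, 0, 0]
r1 m[wet→φ6] = [0, 0, 0]
r1 m[rain→φ3] = [0, 0, 0]
r1 m[slip→φ2] = [0, 0, 0]
r1 m[slip→φ4] = [0, 0, 0]
r1 m[slip→φ5] = [0, 0, 0]
r1 m[slip→φ7] = [0, 0, 0]
r1 m[cld→φ1] = [0, 0, 0]
r1 m[cld→φ2] = [0, 0, 0]
r1 m[cld→φ4] = [0, 0, 0]
r1 m[cld→φ6] = [0, 0, 0]
r1 m[cld→φ7] = [0, 0, 0]
r2 m[φ0→fog] = [1, 7, 0]
r2 m[φ0→wet] = [0, 5, 1]
r2 m[φ1→wet] = [1, 1, 0]
r2 m[φ1→cld] = [0, 1, 5]
r2 m[φ2→slip] = [3, 4, 4]
r2 m[φ2→cld] = [7, 4, 3]
r2 m[φ3→fog] = [5, 2, 1]
r2 m[φ3→rain] = [1, 2, 5]
r2 m[φ4→slip] = [3, 6, 0]
r2 m[φ4→cld] = [3, 0, 7]
r2 m[φ5→fog] = [1, 2, 1]
r2 m[φ5→slip] = [1, 1, 4]
r2 m[φ6→wet] = [1, 1, 4]
r2 m[φ6→cld] = [2, 1, 7]
r2 m[φ7→slip] = [2, 3, 5]
r2 m[φ7→cld] = [2, 3, 5]
r2 m[fog→φ0] = [6, 4, 2]
r2 m[fog→φ3] = [2, 9, 1]
r2 m[fog→φ5] = [6, 9, 1]
r2 m[wet→φ0] = [2, 2, 4]
r2 m[wet→φ1] = [1, 6, 5]
r2 m[wet→φ6] = [1, 6, 1]
r2 m[rain→φ3] = [0, 0, 0]
r2 m[slip→φ2] = [6, 10, 9]
r2 m[slip→φ4] = [6, 8, 13]
r2 m[slip→φ5] = [8, 13, 9]
r2 m[slip→φ7] = [7, 11, 8]
r2 m[cld→φ1] = [14, 8, 22]
r2 m[cld→φ2] = [7, 5, 24]
r2 m[cld→φ4] = [11, 9, 20]
r2 m[cld→φ6] = [12, 8, 20]
r2 m[cld→φ7] = [12, 6, 22]
r3 m[φ0→fog] = [5, 9, 2]
r3 m[φ0→wet] = [2, 9, 6]
r3 m[φ1→wet] = [12, 15, 9]
r3 m[φ1→cld] = [2, 5, 6]
r3 m[φ2→slip] = [12, 9, 11]
r3 m[φ2→cld] = [14, 13, 9]
r3 m[φ3→fog] = [5, 2, 1]
r3 m[φ3→rain] = [2, 5, 6]
r3 m[φ4→slip] = [14, 15, 9]
r3 m[φ4→cld] = [9, 11, 13]
r3 m[φ5→fog] = [9, 10, 13]
r3 m[φ5→slip] = [7, 2, 5]
r3 m[φ6→wet] = [9, 9, 12]
r3 m[φ6→cld] = [5, 2, 8]
r3 m[φ7→slip] = [9, 9, 15]
r3 m[φ7→cld] = [9, 10, 13]
r3 m[fog→φ0] = [6, 4, 2]
r3 m[fog→φ3] = [2, 9, 1]
r3 m[fog→φ5] = [6, 9, 1]
r3 m[wet→φ0] = [2, 2, 4]
r3 m[wet→φ1] = [1, 6, 5]
r3 m[wet→φ6] = [1, 6, 1]
r3 m[rain→φ3] = [0, 0, 0]
r3 m[slip→φ2] = [6, 10, 9]
r3 m[slip→φ4] = [6, 8, 13]
r3 m[slip→φ5] = [8, 13, 9]
r3 m[slip→φ7] = [7, 11, 8]
r3 m[cld→φ1] = [14, 8, 22]
r3 m[cld→φ2] = [7, 5, 24]
r3 m[cld→φ4] = [11, 9, 20]
r3 m[cld→φ6] = [12, 8, 20]
r3 m[cld→φ7] = [12, 6, 22]
r4 m[φ0→fog] = [5, 9, 2]
r4 m[φ0→wet] = [2, 9, 6]
r4 m[φ1→wet] = [12, 15, 9]
r4 m[φ1→cld] = [2, 5, 6]
r4 m[φ2→slip] = [12, 9, 11]
r4 m[φ2→cld] = [14, 13, 9]
r4 m[φ3→fog] = [5, 2, 1]
r4 m[φ3→rain] = [2, 5, 6]
r4 m[φ4→slip] = [14, 15, 9]
r4 m[φ4→cld] = [9, 11, 13]
r4 m[φ5→fog] = [9, 10, 13]
r4 m[φ5→slip] = [7, 2, 5]
r4 m[φ6→wet] = [9, 9, 12]
r4 m[φ6→cld] = [5, 2, 8]
r4 m[φ7→slip] = [9, 9, 15]
r4 m[φ7→cld] = [9, 10, 13]
r4 m[fog→φ0] = [14, 12, 14]
r4 m[fog→φ3] = [14, 19, 15]
r4 m[fog→φ5] = [10, 11, 3]
r4 m[wet→φ0] = [21, 24, 21]
r4 m[wet→φ1] = [11, 18, 18]
r4 m[wet→φ6] = [14, 24, 15]
r4 m[rain→φ3] = [0, 0, 0]
r4 m[slip→φ2] = [30, 26, 29]
r4 m[slip→φ4] = [28, 20, 31]
r4 m[slip→φ5] = [35, 33, 35]
r4 m[slip→φ7] = [33, 26, 25]
r4 m[cld→φ1] = [37, 36, 43]
r4 m[cld→φ2] = [25, 28, 40]
r4 m[cld→φ4] = [30, 30, 36]
r4 m[cld→φ6] = [34, 39, 41]
r4 m[cld→φ7] = [30, 31, 36]
r5 m[φ0→fog] = [22, 29, 21]
r5 m[φ0→wet] = [14, 19, 15]
r5 m[φ1→wet] = [38, 38, 37]
r5 m[φ1→cld] = [12, 15, 16]
r5 m[φ2→slip] = [33, 32, 34]
r5 m[φ2→cld] = [33, 30, 31]
r5 m[φ3→fog] = [5, 2, 1]
r5 m[φ3→rain] = [16, 19, 19]
r5 m[φ4→slip] = [33, 36, 30]
r5 m[φ4→cld] = [29, 26, 28]
r5 m[φ5→fog] = [36, 37, 34]
r5 m[φ5→slip] = [10, 4, 7]
r5 m[φ6→wet] = [38, 36, 40]
r5 m[φ6→cld] = [18, 15, 21]
r5 m[φ7→slip] = [32, 33, 35]
r5 m[φ7→cld] = [29, 29, 30]
r5 m[fog→φ0] = [14, 12, 14]
r5 m[fog→φ3] = [14, 19, 15]
r5 m[fog→φ5] = [10, 11, 3]
r5 m[wet→φ0] = [21, 24, 21]
r5 m[wet→φ1] = [11, 18, 18]
r5 m[wet→φ6] = [14, 24, 15]
r5 m[rain→φ3] = [0, 0, 0]
r5 m[slip→φ2] = [30, 26, 29]
r5 m[slip→φ4] = [28, 20, 31]
r5 m[slip→φ5] = [35, 33, 35]
r5 m[slip→φ7] = [33, 26, 25]
r5 m[cld→φ1] = [37, 36, 43]
r5 m[cld→φ2] = [25, 28, 40]
r5 m[cld→φ4] = [30, 30, 36]
r5 m[cld→φ6] = [34, 39, 41]
r5 m[cld→φ7] = [30, 31, 36]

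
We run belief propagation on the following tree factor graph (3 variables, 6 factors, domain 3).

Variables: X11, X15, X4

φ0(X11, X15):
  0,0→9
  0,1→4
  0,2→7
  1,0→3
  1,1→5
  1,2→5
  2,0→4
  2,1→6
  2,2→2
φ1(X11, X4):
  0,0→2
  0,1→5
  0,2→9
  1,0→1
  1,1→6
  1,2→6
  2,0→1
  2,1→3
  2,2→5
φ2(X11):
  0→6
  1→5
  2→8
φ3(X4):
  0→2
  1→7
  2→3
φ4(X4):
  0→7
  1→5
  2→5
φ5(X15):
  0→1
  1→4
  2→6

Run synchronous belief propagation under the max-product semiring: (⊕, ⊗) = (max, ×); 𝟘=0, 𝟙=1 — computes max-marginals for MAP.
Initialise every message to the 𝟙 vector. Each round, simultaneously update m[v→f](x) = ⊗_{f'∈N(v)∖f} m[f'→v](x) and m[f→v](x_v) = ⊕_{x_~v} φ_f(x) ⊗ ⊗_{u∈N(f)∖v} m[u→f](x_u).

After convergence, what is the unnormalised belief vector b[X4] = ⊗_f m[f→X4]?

init: all messages = 𝟙 over 3 values
r1 m[φ0→X11] = [9, 5, 6]
r1 m[φ0→X15] = [9, 6, 7]
r1 m[φ1→X11] = [9, 6, 5]
r1 m[φ1→X4] = [2, 6, 9]
r1 m[φ2→X11] = [6, 5, 8]
r1 m[φ3→X4] = [2, 7, 3]
r1 m[φ4→X4] = [7, 5, 5]
r1 m[φ5→X15] = [1, 4, 6]
r1 m[X11→φ0] = [1, 1, 1]
r1 m[X11→φ1] = [1, 1, 1]
r1 m[X11→φ2] = [1, 1, 1]
r1 m[X15→φ0] = [1, 1, 1]
r1 m[X15→φ5] = [1, 1, 1]
r1 m[X4→φ1] = [1, 1, 1]
r1 m[X4→φ3] = [1, 1, 1]
r1 m[X4→φ4] = [1, 1, 1]
r2 m[φ0→X11] = [9, 5, 6]
r2 m[φ0→X15] = [9, 6, 7]
r2 m[φ1→X11] = [9, 6, 5]
r2 m[φ1→X4] = [2, 6, 9]
r2 m[φ2→X11] = [6, 5, 8]
r2 m[φ3→X4] = [2, 7, 3]
r2 m[φ4→X4] = [7, 5, 5]
r2 m[φ5→X15] = [1, 4, 6]
r2 m[X11→φ0] = [54, 30, 40]
r2 m[X11→φ1] = [54, 25, 48]
r2 m[X11→φ2] = [81, 30, 30]
r2 m[X15→φ0] = [1, 4, 6]
r2 m[X15→φ5] = [9, 6, 7]
r2 m[X4→φ1] = [14, 35, 15]
r2 m[X4→φ3] = [14, 30, 45]
r2 m[X4→φ4] = [4, 42, 27]
r3 m[φ0→X11] = [42, 30, 24]
r3 m[φ0→X15] = [486, 240, 378]
r3 m[φ1→X11] = [175, 210, 105]
r3 m[φ1→X4] = [108, 270, 486]
r3 m[φ2→X11] = [6, 5, 8]
r3 m[φ3→X4] = [2, 7, 3]
r3 m[φ4→X4] = [7, 5, 5]
r3 m[φ5→X15] = [1, 4, 6]
r3 m[X11→φ0] = [54, 30, 40]
r3 m[X11→φ1] = [54, 25, 48]
r3 m[X11→φ2] = [81, 30, 30]
r3 m[X15→φ0] = [1, 4, 6]
r3 m[X15→φ5] = [9, 6, 7]
r3 m[X4→φ1] = [14, 35, 15]
r3 m[X4→φ3] = [14, 30, 45]
r3 m[X4→φ4] = [4, 42, 27]
r4 m[φ0→X11] = [42, 30, 24]
r4 m[φ0→X15] = [486, 240, 378]
r4 m[φ1→X11] = [175, 210, 105]
r4 m[φ1→X4] = [108, 270, 486]
r4 m[φ2→X11] = [6, 5, 8]
r4 m[φ3→X4] = [2, 7, 3]
r4 m[φ4→X4] = [7, 5, 5]
r4 m[φ5→X15] = [1, 4, 6]
r4 m[X11→φ0] = [1050, 1050, 840]
r4 m[X11→φ1] = [252, 150, 192]
r4 m[X11→φ2] = [7350, 6300, 2520]
r4 m[X15→φ0] = [1, 4, 6]
r4 m[X15→φ5] = [486, 240, 378]
r4 m[X4→φ1] = [14, 35, 15]
r4 m[X4→φ3] = [756, 1350, 2430]
r4 m[X4→φ4] = [216, 1890, 1458]
r5 m[φ0→X11] = [42, 30, 24]
r5 m[φ0→X15] = [9450, 5250, 7350]
r5 m[φ1→X11] = [175, 210, 105]
r5 m[φ1→X4] = [504, 1260, 2268]
r5 m[φ2→X11] = [6, 5, 8]
r5 m[φ3→X4] = [2, 7, 3]
r5 m[φ4→X4] = [7, 5, 5]
r5 m[φ5→X15] = [1, 4, 6]
r5 m[X11→φ0] = [1050, 1050, 840]
r5 m[X11→φ1] = [252, 150, 192]
r5 m[X11→φ2] = [7350, 6300, 2520]
r5 m[X15→φ0] = [1, 4, 6]
r5 m[X15→φ5] = [486, 240, 378]
r5 m[X4→φ1] = [14, 35, 15]
r5 m[X4→φ3] = [756, 1350, 2430]
r5 m[X4→φ4] = [216, 1890, 1458]
r6 m[φ0→X11] = [42, 30, 24]
r6 m[φ0→X15] = [9450, 5250, 7350]
r6 m[φ1→X11] = [175, 210, 105]
r6 m[φ1→X4] = [504, 1260, 2268]
r6 m[φ2→X11] = [6, 5, 8]
r6 m[φ3→X4] = [2, 7, 3]
r6 m[φ4→X4] = [7, 5, 5]
r6 m[φ5→X15] = [1, 4, 6]
r6 m[X11→φ0] = [1050, 1050, 840]
r6 m[X11→φ1] = [252, 150, 192]
r6 m[X11→φ2] = [7350, 6300, 2520]
r6 m[X15→φ0] = [1, 4, 6]
r6 m[X15→φ5] = [9450, 5250, 7350]
r6 m[X4→φ1] = [14, 35, 15]
r6 m[X4→φ3] = [3528, 6300, 11340]
r6 m[X4→φ4] = [1008, 8820, 6804]
r7 m[φ0→X11] = [42, 30, 24]
r7 m[φ0→X15] = [9450, 5250, 7350]
r7 m[φ1→X11] = [175, 210, 105]
r7 m[φ1→X4] = [504, 1260, 2268]
r7 m[φ2→X11] = [6, 5, 8]
r7 m[φ3→X4] = [2, 7, 3]
r7 m[φ4→X4] = [7, 5, 5]
r7 m[φ5→X15] = [1, 4, 6]
r7 m[X11→φ0] = [1050, 1050, 840]
r7 m[X11→φ1] = [252, 150, 192]
r7 m[X11→φ2] = [7350, 6300, 2520]
r7 m[X15→φ0] = [1, 4, 6]
r7 m[X15→φ5] = [9450, 5250, 7350]
r7 m[X4→φ1] = [14, 35, 15]
r7 m[X4→φ3] = [3528, 6300, 11340]
r7 m[X4→φ4] = [1008, 8820, 6804]
fixed point reached at round 7
b[X4] = ⊗ incoming = [7056, 44100, 34020]

b[X4] = [7056, 44100, 34020]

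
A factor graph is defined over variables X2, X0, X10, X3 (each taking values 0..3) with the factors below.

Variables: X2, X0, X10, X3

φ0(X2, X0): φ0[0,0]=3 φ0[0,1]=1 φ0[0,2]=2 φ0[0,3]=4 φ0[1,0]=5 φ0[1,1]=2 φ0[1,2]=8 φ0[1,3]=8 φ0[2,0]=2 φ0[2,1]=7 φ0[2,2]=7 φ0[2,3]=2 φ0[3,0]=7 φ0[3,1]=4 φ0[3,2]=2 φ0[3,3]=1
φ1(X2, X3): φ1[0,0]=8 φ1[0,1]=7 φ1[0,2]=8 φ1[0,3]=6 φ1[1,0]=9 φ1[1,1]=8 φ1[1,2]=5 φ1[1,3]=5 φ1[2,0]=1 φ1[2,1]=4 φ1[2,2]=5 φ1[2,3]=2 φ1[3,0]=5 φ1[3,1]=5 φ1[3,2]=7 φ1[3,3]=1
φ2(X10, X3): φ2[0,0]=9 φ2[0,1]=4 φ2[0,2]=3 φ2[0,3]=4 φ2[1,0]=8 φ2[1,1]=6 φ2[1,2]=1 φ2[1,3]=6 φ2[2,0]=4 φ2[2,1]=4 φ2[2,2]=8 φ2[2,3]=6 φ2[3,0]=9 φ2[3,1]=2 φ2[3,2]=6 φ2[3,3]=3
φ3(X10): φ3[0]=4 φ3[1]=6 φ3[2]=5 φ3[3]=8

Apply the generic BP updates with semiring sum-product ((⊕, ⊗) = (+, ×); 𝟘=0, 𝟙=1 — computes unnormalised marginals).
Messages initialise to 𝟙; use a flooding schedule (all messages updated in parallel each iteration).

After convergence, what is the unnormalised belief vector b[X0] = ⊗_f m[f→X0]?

b[X0] = [44980, 27766, 47026, 45524]

init: all messages = 𝟙 over 4 values
r1 m[φ0→X2] = [10, 23, 18, 14]
r1 m[φ0→X0] = [17, 14, 19, 15]
r1 m[φ1→X2] = [29, 27, 12, 18]
r1 m[φ1→X3] = [23, 24, 25, 14]
r1 m[φ2→X10] = [20, 21, 22, 20]
r1 m[φ2→X3] = [30, 16, 18, 19]
r1 m[φ3→X10] = [4, 6, 5, 8]
r1 m[X2→φ0] = [1, 1, 1, 1]
r1 m[X2→φ1] = [1, 1, 1, 1]
r1 m[X0→φ0] = [1, 1, 1, 1]
r1 m[X10→φ2] = [1, 1, 1, 1]
r1 m[X10→φ3] = [1, 1, 1, 1]
r1 m[X3→φ1] = [1, 1, 1, 1]
r1 m[X3→φ2] = [1, 1, 1, 1]
r2 m[φ0→X2] = [10, 23, 18, 14]
r2 m[φ0→X0] = [17, 14, 19, 15]
r2 m[φ1→X2] = [29, 27, 12, 18]
r2 m[φ1→X3] = [23, 24, 25, 14]
r2 m[φ2→X10] = [20, 21, 22, 20]
r2 m[φ2→X3] = [30, 16, 18, 19]
r2 m[φ3→X10] = [4, 6, 5, 8]
r2 m[X2→φ0] = [29, 27, 12, 18]
r2 m[X2→φ1] = [10, 23, 18, 14]
r2 m[X0→φ0] = [1, 1, 1, 1]
r2 m[X10→φ2] = [4, 6, 5, 8]
r2 m[X10→φ3] = [20, 21, 22, 20]
r2 m[X3→φ1] = [30, 16, 18, 19]
r2 m[X3→φ2] = [23, 24, 25, 14]
r3 m[φ0→X2] = [10, 23, 18, 14]
r3 m[φ0→X0] = [372, 239, 394, 374]
r3 m[φ1→X2] = [610, 583, 222, 375]
r3 m[φ1→X3] = [375, 396, 383, 225]
r3 m[φ2→X10] = [434, 437, 472, 447]
r3 m[φ2→X3] = [176, 88, 106, 106]
r3 m[φ3→X10] = [4, 6, 5, 8]
r3 m[X2→φ0] = [29, 27, 12, 18]
r3 m[X2→φ1] = [10, 23, 18, 14]
r3 m[X0→φ0] = [1, 1, 1, 1]
r3 m[X10→φ2] = [4, 6, 5, 8]
r3 m[X10→φ3] = [20, 21, 22, 20]
r3 m[X3→φ1] = [30, 16, 18, 19]
r3 m[X3→φ2] = [23, 24, 25, 14]
r4 m[φ0→X2] = [10, 23, 18, 14]
r4 m[φ0→X0] = [372, 239, 394, 374]
r4 m[φ1→X2] = [610, 583, 222, 375]
r4 m[φ1→X3] = [375, 396, 383, 225]
r4 m[φ2→X10] = [434, 437, 472, 447]
r4 m[φ2→X3] = [176, 88, 106, 106]
r4 m[φ3→X10] = [4, 6, 5, 8]
r4 m[X2→φ0] = [610, 583, 222, 375]
r4 m[X2→φ1] = [10, 23, 18, 14]
r4 m[X0→φ0] = [1, 1, 1, 1]
r4 m[X10→φ2] = [4, 6, 5, 8]
r4 m[X10→φ3] = [434, 437, 472, 447]
r4 m[X3→φ1] = [176, 88, 106, 106]
r4 m[X3→φ2] = [375, 396, 383, 225]
r5 m[φ0→X2] = [10, 23, 18, 14]
r5 m[φ0→X0] = [7814, 4830, 8188, 7923]
r5 m[φ1→X2] = [3508, 3348, 1270, 2168]
r5 m[φ1→X3] = [375, 396, 383, 225]
r5 m[φ2→X10] = [7008, 7109, 7498, 7140]
r5 m[φ2→X3] = [176, 88, 106, 106]
r5 m[φ3→X10] = [4, 6, 5, 8]
r5 m[X2→φ0] = [610, 583, 222, 375]
r5 m[X2→φ1] = [10, 23, 18, 14]
r5 m[X0→φ0] = [1, 1, 1, 1]
r5 m[X10→φ2] = [4, 6, 5, 8]
r5 m[X10→φ3] = [434, 437, 472, 447]
r5 m[X3→φ1] = [176, 88, 106, 106]
r5 m[X3→φ2] = [375, 396, 383, 225]
r6 m[φ0→X2] = [10, 23, 18, 14]
r6 m[φ0→X0] = [7814, 4830, 8188, 7923]
r6 m[φ1→X2] = [3508, 3348, 1270, 2168]
r6 m[φ1→X3] = [375, 396, 383, 225]
r6 m[φ2→X10] = [7008, 7109, 7498, 7140]
r6 m[φ2→X3] = [176, 88, 106, 106]
r6 m[φ3→X10] = [4, 6, 5, 8]
r6 m[X2→φ0] = [3508, 3348, 1270, 2168]
r6 m[X2→φ1] = [10, 23, 18, 14]
r6 m[X0→φ0] = [1, 1, 1, 1]
r6 m[X10→φ2] = [4, 6, 5, 8]
r6 m[X10→φ3] = [7008, 7109, 7498, 7140]
r6 m[X3→φ1] = [176, 88, 106, 106]
r6 m[X3→φ2] = [375, 396, 383, 225]
r7 m[φ0→X2] = [10, 23, 18, 14]
r7 m[φ0→X0] = [44980, 27766, 47026, 45524]
r7 m[φ1→X2] = [3508, 3348, 1270, 2168]
r7 m[φ1→X3] = [375, 396, 383, 225]
r7 m[φ2→X10] = [7008, 7109, 7498, 7140]
r7 m[φ2→X3] = [176, 88, 106, 106]
r7 m[φ3→X10] = [4, 6, 5, 8]
r7 m[X2→φ0] = [3508, 3348, 1270, 2168]
r7 m[X2→φ1] = [10, 23, 18, 14]
r7 m[X0→φ0] = [1, 1, 1, 1]
r7 m[X10→φ2] = [4, 6, 5, 8]
r7 m[X10→φ3] = [7008, 7109, 7498, 7140]
r7 m[X3→φ1] = [176, 88, 106, 106]
r7 m[X3→φ2] = [375, 396, 383, 225]
r8 m[φ0→X2] = [10, 23, 18, 14]
r8 m[φ0→X0] = [44980, 27766, 47026, 45524]
r8 m[φ1→X2] = [3508, 3348, 1270, 2168]
r8 m[φ1→X3] = [375, 396, 383, 225]
r8 m[φ2→X10] = [7008, 7109, 7498, 7140]
r8 m[φ2→X3] = [176, 88, 106, 106]
r8 m[φ3→X10] = [4, 6, 5, 8]
r8 m[X2→φ0] = [3508, 3348, 1270, 2168]
r8 m[X2→φ1] = [10, 23, 18, 14]
r8 m[X0→φ0] = [1, 1, 1, 1]
r8 m[X10→φ2] = [4, 6, 5, 8]
r8 m[X10→φ3] = [7008, 7109, 7498, 7140]
r8 m[X3→φ1] = [176, 88, 106, 106]
r8 m[X3→φ2] = [375, 396, 383, 225]
fixed point reached at round 8
b[X0] = ⊗ incoming = [44980, 27766, 47026, 45524]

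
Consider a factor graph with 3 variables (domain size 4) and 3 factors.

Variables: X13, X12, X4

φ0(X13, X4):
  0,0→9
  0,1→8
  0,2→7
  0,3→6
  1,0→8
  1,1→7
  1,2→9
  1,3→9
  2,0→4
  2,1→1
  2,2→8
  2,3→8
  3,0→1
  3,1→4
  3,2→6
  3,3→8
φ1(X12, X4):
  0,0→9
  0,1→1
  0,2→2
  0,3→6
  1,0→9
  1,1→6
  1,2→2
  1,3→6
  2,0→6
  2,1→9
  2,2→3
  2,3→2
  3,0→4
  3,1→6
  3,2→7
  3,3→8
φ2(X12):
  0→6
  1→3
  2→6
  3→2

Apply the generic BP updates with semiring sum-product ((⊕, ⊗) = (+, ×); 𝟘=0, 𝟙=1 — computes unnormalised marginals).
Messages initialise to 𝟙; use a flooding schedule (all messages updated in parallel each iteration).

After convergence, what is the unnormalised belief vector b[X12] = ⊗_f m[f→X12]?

b[X12] = [2784, 1692, 2784, 1332]

init: all messages = 𝟙 over 4 values
r1 m[φ0→X13] = [30, 33, 21, 19]
r1 m[φ0→X4] = [22, 20, 30, 31]
r1 m[φ1→X12] = [18, 23, 20, 25]
r1 m[φ1→X4] = [28, 22, 14, 22]
r1 m[φ2→X12] = [6, 3, 6, 2]
r1 m[X13→φ0] = [1, 1, 1, 1]
r1 m[X12→φ1] = [1, 1, 1, 1]
r1 m[X12→φ2] = [1, 1, 1, 1]
r1 m[X4→φ0] = [1, 1, 1, 1]
r1 m[X4→φ1] = [1, 1, 1, 1]
r2 m[φ0→X13] = [30, 33, 21, 19]
r2 m[φ0→X4] = [22, 20, 30, 31]
r2 m[φ1→X12] = [18, 23, 20, 25]
r2 m[φ1→X4] = [28, 22, 14, 22]
r2 m[φ2→X12] = [6, 3, 6, 2]
r2 m[X13→φ0] = [1, 1, 1, 1]
r2 m[X12→φ1] = [6, 3, 6, 2]
r2 m[X12→φ2] = [18, 23, 20, 25]
r2 m[X4→φ0] = [28, 22, 14, 22]
r2 m[X4→φ1] = [22, 20, 30, 31]
r3 m[φ0→X13] = [658, 702, 422, 376]
r3 m[φ0→X4] = [22, 20, 30, 31]
r3 m[φ1→X12] = [464, 564, 464, 666]
r3 m[φ1→X4] = [125, 90, 50, 82]
r3 m[φ2→X12] = [6, 3, 6, 2]
r3 m[X13→φ0] = [1, 1, 1, 1]
r3 m[X12→φ1] = [6, 3, 6, 2]
r3 m[X12→φ2] = [18, 23, 20, 25]
r3 m[X4→φ0] = [28, 22, 14, 22]
r3 m[X4→φ1] = [22, 20, 30, 31]
r4 m[φ0→X13] = [658, 702, 422, 376]
r4 m[φ0→X4] = [22, 20, 30, 31]
r4 m[φ1→X12] = [464, 564, 464, 666]
r4 m[φ1→X4] = [125, 90, 50, 82]
r4 m[φ2→X12] = [6, 3, 6, 2]
r4 m[X13→φ0] = [1, 1, 1, 1]
r4 m[X12→φ1] = [6, 3, 6, 2]
r4 m[X12→φ2] = [464, 564, 464, 666]
r4 m[X4→φ0] = [125, 90, 50, 82]
r4 m[X4→φ1] = [22, 20, 30, 31]
r5 m[φ0→X13] = [2687, 2818, 1646, 1441]
r5 m[φ0→X4] = [22, 20, 30, 31]
r5 m[φ1→X12] = [464, 564, 464, 666]
r5 m[φ1→X4] = [125, 90, 50, 82]
r5 m[φ2→X12] = [6, 3, 6, 2]
r5 m[X13→φ0] = [1, 1, 1, 1]
r5 m[X12→φ1] = [6, 3, 6, 2]
r5 m[X12→φ2] = [464, 564, 464, 666]
r5 m[X4→φ0] = [125, 90, 50, 82]
r5 m[X4→φ1] = [22, 20, 30, 31]
r6 m[φ0→X13] = [2687, 2818, 1646, 1441]
r6 m[φ0→X4] = [22, 20, 30, 31]
r6 m[φ1→X12] = [464, 564, 464, 666]
r6 m[φ1→X4] = [125, 90, 50, 82]
r6 m[φ2→X12] = [6, 3, 6, 2]
r6 m[X13→φ0] = [1, 1, 1, 1]
r6 m[X12→φ1] = [6, 3, 6, 2]
r6 m[X12→φ2] = [464, 564, 464, 666]
r6 m[X4→φ0] = [125, 90, 50, 82]
r6 m[X4→φ1] = [22, 20, 30, 31]
fixed point reached at round 6
b[X12] = ⊗ incoming = [2784, 1692, 2784, 1332]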